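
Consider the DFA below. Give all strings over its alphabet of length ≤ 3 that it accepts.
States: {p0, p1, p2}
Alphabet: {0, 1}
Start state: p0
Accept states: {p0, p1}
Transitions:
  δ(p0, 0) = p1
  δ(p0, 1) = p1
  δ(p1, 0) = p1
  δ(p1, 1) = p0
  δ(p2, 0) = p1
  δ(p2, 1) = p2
ε, 0, 1, 00, 01, 10, 11, 000, 001, 010, 011, 100, 101, 110, 111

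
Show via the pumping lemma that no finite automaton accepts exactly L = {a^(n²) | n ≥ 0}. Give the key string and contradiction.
Assume L is regular with pumping length p. Idea: pumping adds a fixed amount, but gaps between consecutive squares grow.
Choose s = a^(p²) (length p² ≥ p). By the pumping lemma, s = xyz with |xy| ≤ p, |y| > 0, so |y| = k with 1 ≤ k ≤ p. Then |xy²z| = p²+k. Since p² < p²+k ≤ p²+p < (p+1)², the length p²+k lies strictly between consecutive squares, so it is not a perfect square and xy²z ∉ L.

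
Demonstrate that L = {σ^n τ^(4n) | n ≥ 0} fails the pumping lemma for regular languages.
Assume L is regular with pumping length p. Idea: pumping the σ-block breaks the 1:4 ratio.
Choose s = σ^p τ^(4p) (length 5p ≥ p). By the pumping lemma, s = xyz with |xy| ≤ p, |y| > 0, so y = σ^k with k ≥ 1. Then xy²z = σ^(p+k) τ^(4p). For this to be in L we would need 4p = 4(p+k), i.e. 4k = 0, contradicting k ≥ 1. So xy²z ∉ L.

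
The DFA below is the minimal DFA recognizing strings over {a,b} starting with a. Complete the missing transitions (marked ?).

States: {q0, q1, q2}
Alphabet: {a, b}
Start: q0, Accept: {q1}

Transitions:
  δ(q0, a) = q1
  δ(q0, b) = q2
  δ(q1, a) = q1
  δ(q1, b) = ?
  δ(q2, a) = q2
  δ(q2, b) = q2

From the language and accept set, identify what each state tracks — q0: no input read; q1: started with a; q2: started with b (dead).
Each missing δ(q, a) is the state matching the new tracked value after reading a.
δ(q1, b) = q1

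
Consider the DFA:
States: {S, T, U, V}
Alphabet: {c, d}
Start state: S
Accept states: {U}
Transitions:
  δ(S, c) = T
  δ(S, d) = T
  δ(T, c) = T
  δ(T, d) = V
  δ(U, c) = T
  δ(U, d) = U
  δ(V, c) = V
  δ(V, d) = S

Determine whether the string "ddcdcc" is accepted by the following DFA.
Processing string "ddcdcc":
  S --d--> T
  T --d--> V
  V --c--> V
  V --d--> S
  S --c--> T
  T --c--> T
Final state: T
Accept states: {U}
No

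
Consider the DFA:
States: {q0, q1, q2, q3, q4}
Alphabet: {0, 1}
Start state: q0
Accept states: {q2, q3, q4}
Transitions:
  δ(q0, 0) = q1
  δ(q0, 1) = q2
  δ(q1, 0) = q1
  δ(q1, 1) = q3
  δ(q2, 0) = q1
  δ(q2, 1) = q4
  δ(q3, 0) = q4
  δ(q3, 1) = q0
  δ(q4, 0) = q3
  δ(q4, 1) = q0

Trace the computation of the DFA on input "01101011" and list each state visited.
read '0': q0 → q1
  read '1': q1 → q3
  read '1': q3 → q0
  read '0': q0 → q1
  read '1': q1 → q3
  read '0': q3 → q4
  read '1': q4 → q0
  read '1': q0 → q2
q0 -> q1 -> q3 -> q0 -> q1 -> q3 -> q4 -> q0 -> q2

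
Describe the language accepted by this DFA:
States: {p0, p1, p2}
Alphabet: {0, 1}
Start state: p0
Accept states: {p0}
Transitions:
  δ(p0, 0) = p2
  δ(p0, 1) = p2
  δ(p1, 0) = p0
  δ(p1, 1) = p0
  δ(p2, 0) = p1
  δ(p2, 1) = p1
Testing a few strings:
  '0' → reject
  '00' → reject
  '0001' → reject
  '0111' → reject
State roles: p0=length ≡ 0 (mod 3); p1=length ≡ 2 (mod 3); p2=length ≡ 1 (mod 3)
All binary strings whose length is a multiple of 3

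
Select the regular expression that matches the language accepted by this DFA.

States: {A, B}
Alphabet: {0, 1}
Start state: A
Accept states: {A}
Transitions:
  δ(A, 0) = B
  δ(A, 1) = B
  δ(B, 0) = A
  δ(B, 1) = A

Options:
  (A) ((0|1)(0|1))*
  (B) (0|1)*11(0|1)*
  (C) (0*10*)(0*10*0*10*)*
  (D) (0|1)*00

Check each option against the DFA on short strings; one disagreement eliminates an option:
  (A) ((0|1)(0|1))*: agrees with the DFA on every string of length ≤ 6
  (B) (0|1)*11(0|1)*: on ε the DFA stays in A and accepts (A ∈ Accept), but the regex does not match it → eliminate
  (C) (0*10*)(0*10*0*10*)*: on ε the DFA stays in A and accepts (A ∈ Accept), but the regex does not match it → eliminate
  (D) (0|1)*00: on ε the DFA stays in A and accepts (A ∈ Accept), but the regex does not match it → eliminate
Only (A) is consistent with the DFA.
(A) ((0|1)(0|1))*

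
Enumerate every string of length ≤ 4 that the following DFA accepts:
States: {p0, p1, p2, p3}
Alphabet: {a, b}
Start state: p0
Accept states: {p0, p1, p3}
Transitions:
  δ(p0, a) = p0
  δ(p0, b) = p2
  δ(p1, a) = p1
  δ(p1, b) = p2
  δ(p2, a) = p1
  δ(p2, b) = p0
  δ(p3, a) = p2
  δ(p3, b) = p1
ε, a, aa, ba, bb, aaa, aba, abb, baa, bba, aaaa, aaba, aabb, abaa, abba, baaa, baba, babb, bbaa, bbba, bbbb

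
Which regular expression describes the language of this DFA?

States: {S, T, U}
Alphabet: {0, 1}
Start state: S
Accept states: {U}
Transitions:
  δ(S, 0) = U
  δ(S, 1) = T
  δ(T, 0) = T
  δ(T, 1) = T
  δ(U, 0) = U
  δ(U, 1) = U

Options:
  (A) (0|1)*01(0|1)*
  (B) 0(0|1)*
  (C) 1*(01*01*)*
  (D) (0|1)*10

Check each option against the DFA on short strings; one disagreement eliminates an option:
  (A) (0|1)*01(0|1)*: on '0' the DFA goes S → U and accepts (U ∈ Accept), but the regex does not match it → eliminate
  (B) 0(0|1)*: agrees with the DFA on every string of length ≤ 6
  (C) 1*(01*01*)*: on ε the DFA stays in S and rejects (S ∉ Accept), but the regex matches it → eliminate
  (D) (0|1)*10: on '0' the DFA goes S → U and accepts (U ∈ Accept), but the regex does not match it → eliminate
Only (B) is consistent with the DFA.
(B) 0(0|1)*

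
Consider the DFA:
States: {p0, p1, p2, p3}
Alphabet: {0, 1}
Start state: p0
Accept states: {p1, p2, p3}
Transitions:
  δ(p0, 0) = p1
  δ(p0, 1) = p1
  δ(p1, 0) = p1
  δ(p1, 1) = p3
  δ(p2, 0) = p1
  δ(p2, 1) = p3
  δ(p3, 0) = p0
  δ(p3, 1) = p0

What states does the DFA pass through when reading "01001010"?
read '0': p0 → p1
  read '1': p1 → p3
  read '0': p3 → p0
  read '0': p0 → p1
  read '1': p1 → p3
  read '0': p3 → p0
  read '1': p0 → p1
  read '0': p1 → p1
p0 -> p1 -> p3 -> p0 -> p1 -> p3 -> p0 -> p1 -> p1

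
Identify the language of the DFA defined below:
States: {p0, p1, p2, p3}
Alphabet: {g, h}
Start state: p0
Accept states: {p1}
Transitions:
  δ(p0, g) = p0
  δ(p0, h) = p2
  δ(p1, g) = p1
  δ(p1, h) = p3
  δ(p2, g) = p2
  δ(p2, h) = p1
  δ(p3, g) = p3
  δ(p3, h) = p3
Testing a few strings:
  'gh' → reject
  'ghgh' → accept
  'hhh' → reject
  'hhhg' → reject
State roles: p0=zero h's; p1=two h's; p2=one h; p3=≥ three h's (dead)
All strings over {g,h} containing exactly two h's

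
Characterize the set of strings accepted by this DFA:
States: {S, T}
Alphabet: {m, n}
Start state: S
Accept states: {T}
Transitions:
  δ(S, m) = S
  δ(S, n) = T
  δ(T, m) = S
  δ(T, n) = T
Testing a few strings:
  'm' → reject
  'mmm' → reject
  'nnm' → reject
  'nmn' → accept
State roles: S=last symbol not n; T=last symbol is n
All strings over {m,n} ending with n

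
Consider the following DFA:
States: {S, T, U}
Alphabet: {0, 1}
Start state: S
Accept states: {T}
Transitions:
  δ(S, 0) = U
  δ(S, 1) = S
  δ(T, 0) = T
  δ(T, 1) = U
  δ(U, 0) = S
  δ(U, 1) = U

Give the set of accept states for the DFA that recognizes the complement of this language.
Complement accept states = All states \ Original accept states
= {S, T, U} \ {T}
{S, U}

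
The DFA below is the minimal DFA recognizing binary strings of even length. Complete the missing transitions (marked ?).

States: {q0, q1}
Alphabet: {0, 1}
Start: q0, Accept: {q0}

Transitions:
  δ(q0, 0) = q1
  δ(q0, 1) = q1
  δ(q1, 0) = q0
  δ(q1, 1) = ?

From the language and accept set, identify what each state tracks — q0: even length so far; q1: odd length so far.
Each missing δ(q, a) is the state matching the new tracked value after reading a.
δ(q1, 1) = q0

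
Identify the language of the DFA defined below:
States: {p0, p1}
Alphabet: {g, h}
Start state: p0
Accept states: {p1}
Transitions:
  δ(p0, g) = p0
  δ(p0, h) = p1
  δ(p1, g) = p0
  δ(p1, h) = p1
Testing a few strings:
  'ggg' → reject
  'h' → accept
  'gh' → accept
  'g' → reject
State roles: p0=last symbol not h; p1=last symbol is h
All strings over {g,h} ending with h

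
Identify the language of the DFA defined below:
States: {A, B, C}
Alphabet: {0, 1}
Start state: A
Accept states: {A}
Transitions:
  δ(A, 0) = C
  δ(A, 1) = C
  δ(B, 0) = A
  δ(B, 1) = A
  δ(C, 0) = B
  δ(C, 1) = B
Testing a few strings:
  '1110' → reject
  '01' → reject
  '10' → reject
  '000' → accept
State roles: A=length ≡ 0 (mod 3); B=length ≡ 2 (mod 3); C=length ≡ 1 (mod 3)
All binary strings whose length is a multiple of 3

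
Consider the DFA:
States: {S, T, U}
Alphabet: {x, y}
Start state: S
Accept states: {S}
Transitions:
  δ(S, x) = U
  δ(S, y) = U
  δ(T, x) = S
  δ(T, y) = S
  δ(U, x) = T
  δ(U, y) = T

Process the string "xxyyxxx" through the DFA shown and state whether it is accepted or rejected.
Processing string "xxyyxxx":
  S --x--> U
  U --x--> T
  T --y--> S
  S --y--> U
  U --x--> T
  T --x--> S
  S --x--> U
Final state: U
Accept states: {S}
No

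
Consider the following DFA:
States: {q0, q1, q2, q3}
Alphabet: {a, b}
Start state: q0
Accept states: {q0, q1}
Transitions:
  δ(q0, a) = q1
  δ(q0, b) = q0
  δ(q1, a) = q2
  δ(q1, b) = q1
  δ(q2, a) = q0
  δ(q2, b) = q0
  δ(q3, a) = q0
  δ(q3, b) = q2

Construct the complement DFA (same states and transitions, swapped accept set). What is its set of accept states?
Complement accept states = All states \ Original accept states
= {q0, q1, q2, q3} \ {q0, q1}
{q2, q3}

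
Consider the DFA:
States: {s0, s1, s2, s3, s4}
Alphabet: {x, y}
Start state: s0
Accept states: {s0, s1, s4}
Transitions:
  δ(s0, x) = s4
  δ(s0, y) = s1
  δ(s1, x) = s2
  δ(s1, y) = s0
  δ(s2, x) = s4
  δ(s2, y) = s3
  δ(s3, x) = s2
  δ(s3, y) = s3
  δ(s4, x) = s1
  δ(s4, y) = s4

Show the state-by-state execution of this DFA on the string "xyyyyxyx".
read 'x': s0 → s4
  read 'y': s4 → s4
  read 'y': s4 → s4
  read 'y': s4 → s4
  read 'y': s4 → s4
  read 'x': s4 → s1
  read 'y': s1 → s0
  read 'x': s0 → s4
s0 -> s4 -> s4 -> s4 -> s4 -> s4 -> s1 -> s0 -> s4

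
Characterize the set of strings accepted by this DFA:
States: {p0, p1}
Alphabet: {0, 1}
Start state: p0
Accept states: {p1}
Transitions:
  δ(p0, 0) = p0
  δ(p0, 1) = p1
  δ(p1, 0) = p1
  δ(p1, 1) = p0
Testing a few strings:
  '110' → reject
  '0' → reject
  '11' → reject
  '00' → reject
State roles: p0=even number of 1's so far; p1=odd number of 1's so far
All binary strings with an odd number of 1's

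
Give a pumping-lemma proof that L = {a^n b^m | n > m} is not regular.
Assume L is regular with pumping length p. Idea: pumping down the a-block drops the a-count to at most the b-count.
Choose s = a^(p+1) b^p ∈ L (|s| = 2p+1 ≥ p). By the pumping lemma, s = xyz with |xy| ≤ p, |y| > 0, so y = a^k with k ≥ 1. Take i = 0: xz = a^(p+1−k) b^p. Since k ≥ 1, p+1−k ≤ p, so the number of a's is no longer strictly greater than the number of b's, hence xz ∉ L.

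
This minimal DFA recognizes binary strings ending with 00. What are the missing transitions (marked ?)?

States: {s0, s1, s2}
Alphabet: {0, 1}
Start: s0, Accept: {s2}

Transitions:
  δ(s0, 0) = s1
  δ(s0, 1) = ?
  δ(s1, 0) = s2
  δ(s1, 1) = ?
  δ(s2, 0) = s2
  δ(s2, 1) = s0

From the language and accept set, identify what each state tracks — s0: last symbol not 0; s1: one trailing 0; s2: two trailing 0's.
Each missing δ(q, a) is the state matching the new tracked value after reading a.
δ(s0, 1) = s0; δ(s1, 1) = s0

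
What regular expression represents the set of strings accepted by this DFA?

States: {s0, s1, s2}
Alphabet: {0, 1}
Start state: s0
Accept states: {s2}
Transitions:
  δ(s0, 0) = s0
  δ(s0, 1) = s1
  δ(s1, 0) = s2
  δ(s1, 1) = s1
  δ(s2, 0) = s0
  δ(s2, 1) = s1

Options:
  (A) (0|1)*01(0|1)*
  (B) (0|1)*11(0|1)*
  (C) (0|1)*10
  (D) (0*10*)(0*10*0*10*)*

Check each option against the DFA on short strings; one disagreement eliminates an option:
  (A) (0|1)*01(0|1)*: on '01' the DFA goes s0 → s0 → s1 and rejects (s1 ∉ Accept), but the regex matches it → eliminate
  (B) (0|1)*11(0|1)*: on '10' the DFA goes s0 → s1 → s2 and accepts (s2 ∈ Accept), but the regex does not match it → eliminate
  (C) (0|1)*10: agrees with the DFA on every string of length ≤ 6
  (D) (0*10*)(0*10*0*10*)*: on '1' the DFA goes s0 → s1 and rejects (s1 ∉ Accept), but the regex matches it → eliminate
Only (C) is consistent with the DFA.
(C) (0|1)*10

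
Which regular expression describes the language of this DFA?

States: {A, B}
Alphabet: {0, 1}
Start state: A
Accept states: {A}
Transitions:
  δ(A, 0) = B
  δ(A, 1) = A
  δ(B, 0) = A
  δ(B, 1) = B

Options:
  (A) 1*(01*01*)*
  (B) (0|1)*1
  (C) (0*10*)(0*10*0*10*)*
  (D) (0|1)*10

Check each option against the DFA on short strings; one disagreement eliminates an option:
  (A) 1*(01*01*)*: agrees with the DFA on every string of length ≤ 6
  (B) (0|1)*1: on ε the DFA stays in A and accepts (A ∈ Accept), but the regex does not match it → eliminate
  (C) (0*10*)(0*10*0*10*)*: on ε the DFA stays in A and accepts (A ∈ Accept), but the regex does not match it → eliminate
  (D) (0|1)*10: on ε the DFA stays in A and accepts (A ∈ Accept), but the regex does not match it → eliminate
Only (A) is consistent with the DFA.
(A) 1*(01*01*)*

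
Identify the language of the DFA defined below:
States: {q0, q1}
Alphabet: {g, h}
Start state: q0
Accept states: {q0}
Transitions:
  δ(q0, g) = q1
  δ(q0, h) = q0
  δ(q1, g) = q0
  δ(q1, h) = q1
Testing a few strings:
  'hgh' → reject
  'h' → accept
  'hh' → accept
  'hhh' → accept
State roles: q0=even number of g's so far; q1=odd number of g's so far
All strings over {g,h} with an even number of g's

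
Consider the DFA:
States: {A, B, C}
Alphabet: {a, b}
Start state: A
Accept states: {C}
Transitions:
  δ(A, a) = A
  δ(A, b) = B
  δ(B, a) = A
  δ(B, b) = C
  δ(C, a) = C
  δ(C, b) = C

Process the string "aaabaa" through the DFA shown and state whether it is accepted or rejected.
Processing string "aaabaa":
  A --a--> A
  A --a--> A
  A --a--> A
  A --b--> B
  B --a--> A
  A --a--> A
Final state: A
Accept states: {C}
No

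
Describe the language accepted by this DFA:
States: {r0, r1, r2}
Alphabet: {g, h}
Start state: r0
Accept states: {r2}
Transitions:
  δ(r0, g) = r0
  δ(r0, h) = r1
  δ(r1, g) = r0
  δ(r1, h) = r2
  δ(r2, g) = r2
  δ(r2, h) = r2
Testing a few strings:
  'hhg' → accept
  'h' → reject
  'g' → reject
  'hggg' → reject
State roles: r0=no progress toward hh; r1=one trailing h; r2=substring hh seen
All strings over {g,h} containing the substring hh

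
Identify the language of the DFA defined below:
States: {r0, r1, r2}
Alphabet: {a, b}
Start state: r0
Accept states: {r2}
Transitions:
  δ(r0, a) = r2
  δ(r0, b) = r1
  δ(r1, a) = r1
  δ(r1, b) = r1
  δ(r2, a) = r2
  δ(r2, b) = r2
Testing a few strings:
  'aba' → accept
  'bbb' → reject
  'ba' → reject
  'a' → accept
State roles: r0=no input read; r1=started with b (dead); r2=started with a
All strings over {a,b} starting with a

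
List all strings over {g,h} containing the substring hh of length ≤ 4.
hh, ghh, hhg, hhh, gghh, ghhg, ghhh, hghh, hhgg, hhgh, hhhg, hhhh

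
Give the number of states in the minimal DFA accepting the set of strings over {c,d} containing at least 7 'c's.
By Myhill–Nerode, count the distinguishable equivalence classes: 8 classes — having seen 0, 1, …, 6, or ≥7 copies of 'c'; any two classes i < j (j ≤ 7) are distinguished by the string c^(7−j), which takes class j to 7 copies (accepted) but leaves class i below 7 (rejected).
8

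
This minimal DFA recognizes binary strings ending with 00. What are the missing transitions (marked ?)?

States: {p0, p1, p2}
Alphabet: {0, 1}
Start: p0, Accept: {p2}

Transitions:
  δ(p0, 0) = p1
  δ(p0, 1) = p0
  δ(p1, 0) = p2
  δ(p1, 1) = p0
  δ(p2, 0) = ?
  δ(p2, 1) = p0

From the language and accept set, identify what each state tracks — p0: last symbol not 0; p1: one trailing 0; p2: two trailing 0's.
Each missing δ(q, a) is the state matching the new tracked value after reading a.
δ(p2, 0) = p2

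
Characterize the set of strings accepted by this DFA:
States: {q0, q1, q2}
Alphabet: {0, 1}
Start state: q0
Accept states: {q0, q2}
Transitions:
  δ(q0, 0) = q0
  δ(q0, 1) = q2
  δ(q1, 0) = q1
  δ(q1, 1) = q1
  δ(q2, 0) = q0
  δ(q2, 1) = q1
Testing a few strings:
  '1011' → reject
  '000' → accept
  '0' → accept
  '1000' → accept
State roles: q0=last symbol not 1 (ok); q1=saw 11 (dead); q2=last symbol 1 (ok)
All binary strings with no two consecutive 1's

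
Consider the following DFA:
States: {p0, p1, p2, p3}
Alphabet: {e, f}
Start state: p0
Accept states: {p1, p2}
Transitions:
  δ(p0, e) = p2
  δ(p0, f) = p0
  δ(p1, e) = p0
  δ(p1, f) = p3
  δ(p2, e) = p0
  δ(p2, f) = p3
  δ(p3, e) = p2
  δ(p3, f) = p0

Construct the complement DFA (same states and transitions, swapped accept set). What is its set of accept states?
Complement accept states = All states \ Original accept states
= {p0, p1, p2, p3} \ {p1, p2}
{p0, p3}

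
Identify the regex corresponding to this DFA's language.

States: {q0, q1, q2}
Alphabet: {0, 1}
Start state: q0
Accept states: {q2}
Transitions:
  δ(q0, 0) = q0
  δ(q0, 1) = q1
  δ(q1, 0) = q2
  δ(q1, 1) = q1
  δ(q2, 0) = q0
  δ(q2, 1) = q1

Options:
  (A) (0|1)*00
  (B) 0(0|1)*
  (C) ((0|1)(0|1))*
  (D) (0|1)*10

Check each option against the DFA on short strings; one disagreement eliminates an option:
  (A) (0|1)*00: on '00' the DFA goes q0 → q0 → q0 and rejects (q0 ∉ Accept), but the regex matches it → eliminate
  (B) 0(0|1)*: on '0' the DFA goes q0 → q0 and rejects (q0 ∉ Accept), but the regex matches it → eliminate
  (C) ((0|1)(0|1))*: on ε the DFA stays in q0 and rejects (q0 ∉ Accept), but the regex matches it → eliminate
  (D) (0|1)*10: agrees with the DFA on every string of length ≤ 6
Only (D) is consistent with the DFA.
(D) (0|1)*10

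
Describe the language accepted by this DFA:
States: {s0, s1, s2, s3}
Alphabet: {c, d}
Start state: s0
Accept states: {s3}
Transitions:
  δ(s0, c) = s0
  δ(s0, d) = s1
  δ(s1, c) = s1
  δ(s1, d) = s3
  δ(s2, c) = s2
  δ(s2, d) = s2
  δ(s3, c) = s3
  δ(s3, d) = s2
Testing a few strings:
  'ccdc' → reject
  'd' → reject
  'dd' → accept
  'dccd' → accept
State roles: s0=zero d's; s1=one d; s2=≥ three d's (dead); s3=two d's
All strings over {c,d} containing exactly two d's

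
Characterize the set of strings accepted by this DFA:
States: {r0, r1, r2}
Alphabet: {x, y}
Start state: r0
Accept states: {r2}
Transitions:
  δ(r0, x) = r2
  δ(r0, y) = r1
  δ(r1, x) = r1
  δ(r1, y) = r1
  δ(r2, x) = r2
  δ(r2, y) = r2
Testing a few strings:
  'y' → reject
  'xxx' → accept
  'xyy' → accept
  'xx' → accept
State roles: r0=no input read; r1=started with y (dead); r2=started with x
All strings over {x,y} starting with x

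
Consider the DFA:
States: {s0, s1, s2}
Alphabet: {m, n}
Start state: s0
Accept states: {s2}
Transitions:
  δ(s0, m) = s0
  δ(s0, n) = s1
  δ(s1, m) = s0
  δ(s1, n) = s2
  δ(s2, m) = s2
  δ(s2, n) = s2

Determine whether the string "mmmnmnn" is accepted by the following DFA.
Processing string "mmmnmnn":
  s0 --m--> s0
  s0 --m--> s0
  s0 --m--> s0
  s0 --n--> s1
  s1 --m--> s0
  s0 --n--> s1
  s1 --n--> s2
Final state: s2
Accept states: {s2}
Yes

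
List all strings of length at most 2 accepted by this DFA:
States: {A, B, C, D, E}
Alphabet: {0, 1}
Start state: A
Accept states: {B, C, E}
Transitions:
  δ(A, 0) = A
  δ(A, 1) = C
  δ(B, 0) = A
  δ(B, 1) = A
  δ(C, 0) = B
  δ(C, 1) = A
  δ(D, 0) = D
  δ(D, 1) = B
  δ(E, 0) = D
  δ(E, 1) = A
1, 01, 10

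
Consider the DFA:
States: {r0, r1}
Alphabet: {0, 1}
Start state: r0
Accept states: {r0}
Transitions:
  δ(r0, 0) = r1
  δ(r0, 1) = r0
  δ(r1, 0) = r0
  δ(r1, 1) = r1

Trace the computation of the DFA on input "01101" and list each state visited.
read '0': r0 → r1
  read '1': r1 → r1
  read '1': r1 → r1
  read '0': r1 → r0
  read '1': r0 → r0
r0 -> r1 -> r1 -> r1 -> r0 -> r0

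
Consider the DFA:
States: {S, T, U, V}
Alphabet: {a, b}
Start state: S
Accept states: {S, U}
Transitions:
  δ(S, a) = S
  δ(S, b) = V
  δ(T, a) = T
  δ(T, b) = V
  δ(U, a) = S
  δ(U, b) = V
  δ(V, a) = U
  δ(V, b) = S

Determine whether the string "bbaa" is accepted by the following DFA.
Processing string "bbaa":
  S --b--> V
  V --b--> S
  S --a--> S
  S --a--> S
Final state: S
Accept states: {S, U}
Yes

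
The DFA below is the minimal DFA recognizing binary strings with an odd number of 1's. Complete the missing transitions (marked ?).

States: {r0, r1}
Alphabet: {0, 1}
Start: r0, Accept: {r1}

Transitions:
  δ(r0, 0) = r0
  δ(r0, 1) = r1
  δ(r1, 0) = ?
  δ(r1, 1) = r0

From the language and accept set, identify what each state tracks — r0: even number of 1's so far; r1: odd number of 1's so far.
Each missing δ(q, a) is the state matching the new tracked value after reading a.
δ(r1, 0) = r1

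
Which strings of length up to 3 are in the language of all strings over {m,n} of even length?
ε, mm, mn, nm, nn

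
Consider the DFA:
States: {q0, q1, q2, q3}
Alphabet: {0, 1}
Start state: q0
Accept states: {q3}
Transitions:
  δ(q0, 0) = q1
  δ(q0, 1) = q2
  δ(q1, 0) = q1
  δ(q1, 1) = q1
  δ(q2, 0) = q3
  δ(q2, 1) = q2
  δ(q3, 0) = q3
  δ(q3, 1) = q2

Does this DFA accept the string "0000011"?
Processing string "0000011":
  q0 --0--> q1
  q1 --0--> q1
  q1 --0--> q1
  q1 --0--> q1
  q1 --0--> q1
  q1 --1--> q1
  q1 --1--> q1
Final state: q1
Accept states: {q3}
No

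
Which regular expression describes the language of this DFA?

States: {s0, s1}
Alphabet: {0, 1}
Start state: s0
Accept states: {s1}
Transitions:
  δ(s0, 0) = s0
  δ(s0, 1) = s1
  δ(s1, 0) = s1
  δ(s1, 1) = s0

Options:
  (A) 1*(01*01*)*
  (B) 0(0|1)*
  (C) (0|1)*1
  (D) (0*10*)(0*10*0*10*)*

Check each option against the DFA on short strings; one disagreement eliminates an option:
  (A) 1*(01*01*)*: on ε the DFA stays in s0 and rejects (s0 ∉ Accept), but the regex matches it → eliminate
  (B) 0(0|1)*: on '0' the DFA goes s0 → s0 and rejects (s0 ∉ Accept), but the regex matches it → eliminate
  (C) (0|1)*1: on '10' the DFA goes s0 → s1 → s1 and accepts (s1 ∈ Accept), but the regex does not match it → eliminate
  (D) (0*10*)(0*10*0*10*)*: agrees with the DFA on every string of length ≤ 6
Only (D) is consistent with the DFA.
(D) (0*10*)(0*10*0*10*)*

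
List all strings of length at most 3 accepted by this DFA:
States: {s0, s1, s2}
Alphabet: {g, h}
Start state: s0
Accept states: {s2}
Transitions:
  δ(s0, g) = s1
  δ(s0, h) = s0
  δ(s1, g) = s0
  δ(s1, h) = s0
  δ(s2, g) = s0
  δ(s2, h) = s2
None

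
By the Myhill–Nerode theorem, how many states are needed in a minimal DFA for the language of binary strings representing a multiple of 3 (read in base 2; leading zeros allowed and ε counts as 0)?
By Myhill–Nerode, count the distinguishable equivalence classes: three classes — residue of the binary value mod 3.
3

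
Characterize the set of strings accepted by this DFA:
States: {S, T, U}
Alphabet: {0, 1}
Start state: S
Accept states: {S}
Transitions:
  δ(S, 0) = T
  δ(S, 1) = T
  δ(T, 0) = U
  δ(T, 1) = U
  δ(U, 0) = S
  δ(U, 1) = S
Testing a few strings:
  '0' → reject
  '01' → reject
  '110' → accept
  '00' → reject
State roles: S=length ≡ 0 (mod 3); T=length ≡ 1 (mod 3); U=length ≡ 2 (mod 3)
All binary strings whose length is a multiple of 3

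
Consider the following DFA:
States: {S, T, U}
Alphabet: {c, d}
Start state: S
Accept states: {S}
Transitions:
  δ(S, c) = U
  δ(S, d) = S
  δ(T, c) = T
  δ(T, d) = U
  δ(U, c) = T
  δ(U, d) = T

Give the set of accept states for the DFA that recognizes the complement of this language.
Complement accept states = All states \ Original accept states
= {S, T, U} \ {S}
{T, U}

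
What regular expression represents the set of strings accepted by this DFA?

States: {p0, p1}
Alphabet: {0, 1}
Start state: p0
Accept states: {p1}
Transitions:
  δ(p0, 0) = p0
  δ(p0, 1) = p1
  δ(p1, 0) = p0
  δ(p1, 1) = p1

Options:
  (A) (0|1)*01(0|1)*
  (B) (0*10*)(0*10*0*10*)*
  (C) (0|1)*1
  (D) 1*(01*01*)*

Check each option against the DFA on short strings; one disagreement eliminates an option:
  (A) (0|1)*01(0|1)*: on '1' the DFA goes p0 → p1 and accepts (p1 ∈ Accept), but the regex does not match it → eliminate
  (B) (0*10*)(0*10*0*10*)*: on '10' the DFA goes p0 → p1 → p0 and rejects (p0 ∉ Accept), but the regex matches it → eliminate
  (C) (0|1)*1: agrees with the DFA on every string of length ≤ 6
  (D) 1*(01*01*)*: on ε the DFA stays in p0 and rejects (p0 ∉ Accept), but the regex matches it → eliminate
Only (C) is consistent with the DFA.
(C) (0|1)*1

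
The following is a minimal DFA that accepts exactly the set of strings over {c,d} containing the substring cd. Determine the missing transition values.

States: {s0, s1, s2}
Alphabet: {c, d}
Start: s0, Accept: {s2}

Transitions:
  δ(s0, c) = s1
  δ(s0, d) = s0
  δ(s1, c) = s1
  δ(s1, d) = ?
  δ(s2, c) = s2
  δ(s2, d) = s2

From the language and accept set, identify what each state tracks — s0: no c seen yet; s1: seen a c, waiting for d; s2: substring cd seen.
Each missing δ(q, a) is the state matching the new tracked value after reading a.
δ(s1, d) = s2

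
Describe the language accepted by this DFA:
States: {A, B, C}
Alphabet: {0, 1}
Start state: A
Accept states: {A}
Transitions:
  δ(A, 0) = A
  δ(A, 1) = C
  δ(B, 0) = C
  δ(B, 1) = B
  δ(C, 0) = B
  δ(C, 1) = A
Testing a few strings:
  '0111' → reject
  '10' → reject
  '0100' → reject
  '0' → accept
State roles: A=value ≡ 0 (mod 3); B=value ≡ 2 (mod 3); C=value ≡ 1 (mod 3)
All binary strings representing a multiple of 3 (read in base 2; leading zeros allowed and ε counts as 0)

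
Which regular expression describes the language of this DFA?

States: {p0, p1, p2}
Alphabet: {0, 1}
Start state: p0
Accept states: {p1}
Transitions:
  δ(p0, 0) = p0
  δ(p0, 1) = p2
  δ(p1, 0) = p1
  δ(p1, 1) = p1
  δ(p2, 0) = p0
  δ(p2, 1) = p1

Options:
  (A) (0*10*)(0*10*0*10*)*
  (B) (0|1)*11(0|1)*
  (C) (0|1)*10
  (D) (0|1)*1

Check each option against the DFA on short strings; one disagreement eliminates an option:
  (A) (0*10*)(0*10*0*10*)*: on '1' the DFA goes p0 → p2 and rejects (p2 ∉ Accept), but the regex matches it → eliminate
  (B) (0|1)*11(0|1)*: agrees with the DFA on every string of length ≤ 6
  (C) (0|1)*10: on '10' the DFA goes p0 → p2 → p0 and rejects (p0 ∉ Accept), but the regex matches it → eliminate
  (D) (0|1)*1: on '1' the DFA goes p0 → p2 and rejects (p2 ∉ Accept), but the regex matches it → eliminate
Only (B) is consistent with the DFA.
(B) (0|1)*11(0|1)*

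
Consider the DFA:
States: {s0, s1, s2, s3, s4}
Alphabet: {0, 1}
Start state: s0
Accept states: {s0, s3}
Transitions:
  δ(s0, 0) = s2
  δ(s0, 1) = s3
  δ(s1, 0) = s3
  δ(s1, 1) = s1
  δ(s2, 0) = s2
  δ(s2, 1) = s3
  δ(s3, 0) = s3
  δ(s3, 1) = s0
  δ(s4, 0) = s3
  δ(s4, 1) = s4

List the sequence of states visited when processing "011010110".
read '0': s0 → s2
  read '1': s2 → s3
  read '1': s3 → s0
  read '0': s0 → s2
  read '1': s2 → s3
  read '0': s3 → s3
  read '1': s3 → s0
  read '1': s0 → s3
  read '0': s3 → s3
s0 -> s2 -> s3 -> s0 -> s2 -> s3 -> s3 -> s0 -> s3 -> s3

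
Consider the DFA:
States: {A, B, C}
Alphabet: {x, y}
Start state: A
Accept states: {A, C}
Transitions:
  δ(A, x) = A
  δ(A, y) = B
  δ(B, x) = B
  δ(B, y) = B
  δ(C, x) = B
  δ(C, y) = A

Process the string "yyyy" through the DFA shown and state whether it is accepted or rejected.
Processing string "yyyy":
  A --y--> B
  B --y--> B
  B --y--> B
  B --y--> B
Final state: B
Accept states: {A, C}
No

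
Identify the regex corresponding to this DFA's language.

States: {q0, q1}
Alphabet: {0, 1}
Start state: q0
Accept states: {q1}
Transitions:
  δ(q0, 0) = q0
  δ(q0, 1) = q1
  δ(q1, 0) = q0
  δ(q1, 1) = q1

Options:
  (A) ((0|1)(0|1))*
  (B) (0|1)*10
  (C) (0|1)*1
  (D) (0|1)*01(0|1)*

Check each option against the DFA on short strings; one disagreement eliminates an option:
  (A) ((0|1)(0|1))*: on ε the DFA stays in q0 and rejects (q0 ∉ Accept), but the regex matches it → eliminate
  (B) (0|1)*10: on '1' the DFA goes q0 → q1 and accepts (q1 ∈ Accept), but the regex does not match it → eliminate
  (C) (0|1)*1: agrees with the DFA on every string of length ≤ 6
  (D) (0|1)*01(0|1)*: on '1' the DFA goes q0 → q1 and accepts (q1 ∈ Accept), but the regex does not match it → eliminate
Only (C) is consistent with the DFA.
(C) (0|1)*1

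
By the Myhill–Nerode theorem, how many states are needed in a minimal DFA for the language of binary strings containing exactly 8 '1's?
By Myhill–Nerode, count the distinguishable equivalence classes: 10 classes — having seen 0, 1, …, 8, or >8 copies of '1'; the count-8 class is the only accepting one and >8 is dead.
10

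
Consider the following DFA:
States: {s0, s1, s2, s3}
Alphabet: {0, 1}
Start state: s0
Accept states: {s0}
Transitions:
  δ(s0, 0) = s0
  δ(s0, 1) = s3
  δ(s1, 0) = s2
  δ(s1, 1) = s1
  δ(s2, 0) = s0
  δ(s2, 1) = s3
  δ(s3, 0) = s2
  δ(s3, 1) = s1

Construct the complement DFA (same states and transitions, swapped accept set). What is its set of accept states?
Complement accept states = All states \ Original accept states
= {s0, s1, s2, s3} \ {s0}
{s1, s2, s3}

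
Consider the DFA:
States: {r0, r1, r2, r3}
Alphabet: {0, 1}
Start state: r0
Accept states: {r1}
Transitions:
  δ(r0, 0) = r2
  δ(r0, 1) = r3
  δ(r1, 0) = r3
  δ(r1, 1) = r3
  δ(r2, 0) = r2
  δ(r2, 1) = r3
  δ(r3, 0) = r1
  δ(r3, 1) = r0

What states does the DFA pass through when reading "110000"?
read '1': r0 → r3
  read '1': r3 → r0
  read '0': r0 → r2
  read '0': r2 → r2
  read '0': r2 → r2
  read '0': r2 → r2
r0 -> r3 -> r0 -> r2 -> r2 -> r2 -> r2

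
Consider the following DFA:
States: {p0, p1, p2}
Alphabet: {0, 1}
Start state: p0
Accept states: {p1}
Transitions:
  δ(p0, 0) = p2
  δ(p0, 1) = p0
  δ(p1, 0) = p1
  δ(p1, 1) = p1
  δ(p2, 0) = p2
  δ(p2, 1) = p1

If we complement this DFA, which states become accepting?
Complement accept states = All states \ Original accept states
= {p0, p1, p2} \ {p1}
{p0, p2}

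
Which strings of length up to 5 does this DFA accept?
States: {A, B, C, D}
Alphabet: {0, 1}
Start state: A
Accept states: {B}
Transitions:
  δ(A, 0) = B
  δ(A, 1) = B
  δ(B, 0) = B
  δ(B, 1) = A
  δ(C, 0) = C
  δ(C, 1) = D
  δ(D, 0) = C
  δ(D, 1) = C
0, 1, 00, 10, 000, 010, 011, 100, 110, 111, 0000, 0010, 0011, 0100, 0110, 1000, 1010, 1011, 1100, 1110, 00000, 00010, 00011, 00100, 00110, 01000, 01010, 01011, 01100, 01110, 01111, 10000, 10010, 10011, 10100, 10110, 11000, 11010, 11011, 11100, 11110, 11111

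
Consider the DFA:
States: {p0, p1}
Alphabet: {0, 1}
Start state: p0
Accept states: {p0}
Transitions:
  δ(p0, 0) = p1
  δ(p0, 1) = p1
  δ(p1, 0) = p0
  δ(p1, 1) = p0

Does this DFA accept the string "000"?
Processing string "000":
  p0 --0--> p1
  p1 --0--> p0
  p0 --0--> p1
Final state: p1
Accept states: {p0}
No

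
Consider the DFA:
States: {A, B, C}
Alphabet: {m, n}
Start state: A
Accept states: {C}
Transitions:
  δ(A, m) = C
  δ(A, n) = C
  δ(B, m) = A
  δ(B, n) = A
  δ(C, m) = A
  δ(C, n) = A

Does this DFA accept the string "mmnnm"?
Processing string "mmnnm":
  A --m--> C
  C --m--> A
  A --n--> C
  C --n--> A
  A --m--> C
Final state: C
Accept states: {C}
Yes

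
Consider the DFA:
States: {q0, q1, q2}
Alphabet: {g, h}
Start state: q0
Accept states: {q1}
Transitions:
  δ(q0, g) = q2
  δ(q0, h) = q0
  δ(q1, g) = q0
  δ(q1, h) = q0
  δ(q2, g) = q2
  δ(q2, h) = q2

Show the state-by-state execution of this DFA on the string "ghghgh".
read 'g': q0 → q2
  read 'h': q2 → q2
  read 'g': q2 → q2
  read 'h': q2 → q2
  read 'g': q2 → q2
  read 'h': q2 → q2
q0 -> q2 -> q2 -> q2 -> q2 -> q2 -> q2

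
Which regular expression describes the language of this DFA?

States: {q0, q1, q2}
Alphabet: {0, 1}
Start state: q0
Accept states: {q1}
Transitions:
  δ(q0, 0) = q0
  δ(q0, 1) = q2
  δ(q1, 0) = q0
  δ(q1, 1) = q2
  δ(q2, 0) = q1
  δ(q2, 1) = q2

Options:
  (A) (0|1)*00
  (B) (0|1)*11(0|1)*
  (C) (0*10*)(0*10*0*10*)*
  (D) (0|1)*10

Check each option against the DFA on short strings; one disagreement eliminates an option:
  (A) (0|1)*00: on '00' the DFA goes q0 → q0 → q0 and rejects (q0 ∉ Accept), but the regex matches it → eliminate
  (B) (0|1)*11(0|1)*: on '10' the DFA goes q0 → q2 → q1 and accepts (q1 ∈ Accept), but the regex does not match it → eliminate
  (C) (0*10*)(0*10*0*10*)*: on '1' the DFA goes q0 → q2 and rejects (q2 ∉ Accept), but the regex matches it → eliminate
  (D) (0|1)*10: agrees with the DFA on every string of length ≤ 6
Only (D) is consistent with the DFA.
(D) (0|1)*10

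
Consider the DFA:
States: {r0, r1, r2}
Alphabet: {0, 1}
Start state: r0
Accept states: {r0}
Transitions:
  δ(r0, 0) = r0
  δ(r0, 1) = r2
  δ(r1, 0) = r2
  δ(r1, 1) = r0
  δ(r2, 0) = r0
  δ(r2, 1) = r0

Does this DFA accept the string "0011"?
Processing string "0011":
  r0 --0--> r0
  r0 --0--> r0
  r0 --1--> r2
  r2 --1--> r0
Final state: r0
Accept states: {r0}
Yes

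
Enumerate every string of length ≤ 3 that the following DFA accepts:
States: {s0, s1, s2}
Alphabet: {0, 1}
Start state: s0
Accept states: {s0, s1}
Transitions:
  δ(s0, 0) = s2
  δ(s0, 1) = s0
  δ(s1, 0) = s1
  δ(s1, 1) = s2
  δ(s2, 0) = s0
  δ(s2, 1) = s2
ε, 1, 00, 11, 001, 010, 100, 111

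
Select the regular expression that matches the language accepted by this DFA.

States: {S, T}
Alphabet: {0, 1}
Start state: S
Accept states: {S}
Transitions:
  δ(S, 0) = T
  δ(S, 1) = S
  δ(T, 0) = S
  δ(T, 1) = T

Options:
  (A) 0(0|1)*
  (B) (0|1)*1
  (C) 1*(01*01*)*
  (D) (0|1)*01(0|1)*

Check each option against the DFA on short strings; one disagreement eliminates an option:
  (A) 0(0|1)*: on ε the DFA stays in S and accepts (S ∈ Accept), but the regex does not match it → eliminate
  (B) (0|1)*1: on ε the DFA stays in S and accepts (S ∈ Accept), but the regex does not match it → eliminate
  (C) 1*(01*01*)*: agrees with the DFA on every string of length ≤ 6
  (D) (0|1)*01(0|1)*: on ε the DFA stays in S and accepts (S ∈ Accept), but the regex does not match it → eliminate
Only (C) is consistent with the DFA.
(C) 1*(01*01*)*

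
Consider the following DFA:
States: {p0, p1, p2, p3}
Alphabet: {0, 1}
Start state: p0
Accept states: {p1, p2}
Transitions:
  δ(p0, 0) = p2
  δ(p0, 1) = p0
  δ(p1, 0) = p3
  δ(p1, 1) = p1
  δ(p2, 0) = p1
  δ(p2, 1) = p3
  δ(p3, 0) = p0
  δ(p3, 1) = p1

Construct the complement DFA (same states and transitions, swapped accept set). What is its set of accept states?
Complement accept states = All states \ Original accept states
= {p0, p1, p2, p3} \ {p1, p2}
{p0, p3}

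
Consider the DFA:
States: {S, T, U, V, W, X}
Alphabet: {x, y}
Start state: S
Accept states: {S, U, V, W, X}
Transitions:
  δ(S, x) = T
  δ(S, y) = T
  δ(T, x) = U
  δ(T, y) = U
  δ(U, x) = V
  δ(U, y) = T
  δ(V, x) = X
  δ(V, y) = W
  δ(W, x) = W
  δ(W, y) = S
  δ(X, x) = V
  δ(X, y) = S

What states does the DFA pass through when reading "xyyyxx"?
read 'x': S → T
  read 'y': T → U
  read 'y': U → T
  read 'y': T → U
  read 'x': U → V
  read 'x': V → X
S -> T -> U -> T -> U -> V -> X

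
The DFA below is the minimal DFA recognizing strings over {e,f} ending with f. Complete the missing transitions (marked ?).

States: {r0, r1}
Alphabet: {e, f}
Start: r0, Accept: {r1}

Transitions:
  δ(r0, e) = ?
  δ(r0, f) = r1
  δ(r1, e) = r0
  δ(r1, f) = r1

From the language and accept set, identify what each state tracks — r0: last symbol not f; r1: last symbol is f.
Each missing δ(q, a) is the state matching the new tracked value after reading a.
δ(r0, e) = r0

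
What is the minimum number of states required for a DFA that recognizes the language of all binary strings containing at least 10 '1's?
By Myhill–Nerode, count the distinguishable equivalence classes: 11 classes — having seen 0, 1, …, 9, or ≥10 copies of '1'; any two classes i < j (j ≤ 10) are distinguished by the string 1^(10−j), which takes class j to 10 copies (accepted) but leaves class i below 10 (rejected).
11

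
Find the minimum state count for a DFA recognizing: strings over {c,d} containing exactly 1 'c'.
By Myhill–Nerode, count the distinguishable equivalence classes: 3 classes — having seen 0, 1, or >1 copies of 'c'; the count-1 class is the only accepting one and >1 is dead.
3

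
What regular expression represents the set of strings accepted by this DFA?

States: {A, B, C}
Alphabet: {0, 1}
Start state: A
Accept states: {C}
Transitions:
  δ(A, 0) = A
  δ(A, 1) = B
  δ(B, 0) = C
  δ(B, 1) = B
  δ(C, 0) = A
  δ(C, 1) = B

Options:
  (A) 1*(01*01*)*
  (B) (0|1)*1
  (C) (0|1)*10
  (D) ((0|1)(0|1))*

Check each option against the DFA on short strings; one disagreement eliminates an option:
  (A) 1*(01*01*)*: on ε the DFA stays in A and rejects (A ∉ Accept), but the regex matches it → eliminate
  (B) (0|1)*1: on '1' the DFA goes A → B and rejects (B ∉ Accept), but the regex matches it → eliminate
  (C) (0|1)*10: agrees with the DFA on every string of length ≤ 6
  (D) ((0|1)(0|1))*: on ε the DFA stays in A and rejects (A ∉ Accept), but the regex matches it → eliminate
Only (C) is consistent with the DFA.
(C) (0|1)*10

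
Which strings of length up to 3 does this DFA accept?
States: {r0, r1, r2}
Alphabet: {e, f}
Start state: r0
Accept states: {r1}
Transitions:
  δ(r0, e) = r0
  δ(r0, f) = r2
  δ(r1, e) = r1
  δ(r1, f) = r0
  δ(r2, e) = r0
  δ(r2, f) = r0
None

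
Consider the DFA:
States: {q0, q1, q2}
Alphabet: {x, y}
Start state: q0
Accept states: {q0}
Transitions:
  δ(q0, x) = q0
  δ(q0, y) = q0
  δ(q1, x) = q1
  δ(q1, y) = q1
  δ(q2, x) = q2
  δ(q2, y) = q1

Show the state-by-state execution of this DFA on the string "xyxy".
read 'x': q0 → q0
  read 'y': q0 → q0
  read 'x': q0 → q0
  read 'y': q0 → q0
q0 -> q0 -> q0 -> q0 -> q0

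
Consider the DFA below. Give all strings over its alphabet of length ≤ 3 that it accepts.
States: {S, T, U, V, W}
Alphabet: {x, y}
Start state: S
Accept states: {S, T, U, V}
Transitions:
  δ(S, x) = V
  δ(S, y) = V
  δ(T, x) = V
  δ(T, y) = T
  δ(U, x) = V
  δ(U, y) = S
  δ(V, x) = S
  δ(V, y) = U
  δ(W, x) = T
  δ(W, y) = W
ε, x, y, xx, xy, yx, yy, xxx, xxy, xyx, xyy, yxx, yxy, yyx, yyy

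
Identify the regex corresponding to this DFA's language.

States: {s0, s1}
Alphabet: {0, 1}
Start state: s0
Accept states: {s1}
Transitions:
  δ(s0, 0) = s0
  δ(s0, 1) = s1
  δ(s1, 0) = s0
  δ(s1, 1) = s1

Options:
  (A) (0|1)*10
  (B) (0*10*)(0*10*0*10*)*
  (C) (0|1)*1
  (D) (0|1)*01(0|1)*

Check each option against the DFA on short strings; one disagreement eliminates an option:
  (A) (0|1)*10: on '1' the DFA goes s0 → s1 and accepts (s1 ∈ Accept), but the regex does not match it → eliminate
  (B) (0*10*)(0*10*0*10*)*: on '10' the DFA goes s0 → s1 → s0 and rejects (s0 ∉ Accept), but the regex matches it → eliminate
  (C) (0|1)*1: agrees with the DFA on every string of length ≤ 6
  (D) (0|1)*01(0|1)*: on '1' the DFA goes s0 → s1 and accepts (s1 ∈ Accept), but the regex does not match it → eliminate
Only (C) is consistent with the DFA.
(C) (0|1)*1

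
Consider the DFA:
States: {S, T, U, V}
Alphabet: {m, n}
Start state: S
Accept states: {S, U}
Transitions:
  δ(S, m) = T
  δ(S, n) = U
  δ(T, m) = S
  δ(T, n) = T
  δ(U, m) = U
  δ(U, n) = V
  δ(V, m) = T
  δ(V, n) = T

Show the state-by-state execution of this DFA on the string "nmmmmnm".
read 'n': S → U
  read 'm': U → U
  read 'm': U → U
  read 'm': U → U
  read 'm': U → U
  read 'n': U → V
  read 'm': V → T
S -> U -> U -> U -> U -> U -> V -> T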